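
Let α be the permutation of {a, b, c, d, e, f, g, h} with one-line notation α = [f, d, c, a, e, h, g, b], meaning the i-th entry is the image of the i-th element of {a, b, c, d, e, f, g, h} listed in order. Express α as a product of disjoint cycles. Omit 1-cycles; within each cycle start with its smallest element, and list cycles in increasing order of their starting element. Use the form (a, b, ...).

Iterating α from a gives a → f → h → b → d → a; that is the 5-cycle (a, f, h, b, d).
Repeating from the next unused element and collecting all non-trivial cycles gives (a, f, h, b, d).

(a, f, h, b, d)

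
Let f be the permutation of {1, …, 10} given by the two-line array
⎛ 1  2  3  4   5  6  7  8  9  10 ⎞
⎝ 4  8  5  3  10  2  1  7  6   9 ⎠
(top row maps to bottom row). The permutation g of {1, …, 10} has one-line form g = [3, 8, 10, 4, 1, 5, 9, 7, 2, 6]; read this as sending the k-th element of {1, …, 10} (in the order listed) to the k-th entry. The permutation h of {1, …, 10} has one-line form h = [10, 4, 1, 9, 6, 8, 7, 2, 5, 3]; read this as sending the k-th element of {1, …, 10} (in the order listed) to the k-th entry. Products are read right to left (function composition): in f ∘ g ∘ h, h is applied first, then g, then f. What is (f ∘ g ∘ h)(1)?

2

Chase 1: h(1) = 10; g(10) = 6; f(6) = 2. Hence (f ∘ g ∘ h)(1) = 2.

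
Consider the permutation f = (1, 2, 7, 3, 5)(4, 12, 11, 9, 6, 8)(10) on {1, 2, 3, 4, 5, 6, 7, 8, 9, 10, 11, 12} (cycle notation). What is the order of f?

The disjoint cycles have lengths 6, 5, 1.
The order of f is the least common multiple of its cycle lengths: lcm(6, 5) = 30.

30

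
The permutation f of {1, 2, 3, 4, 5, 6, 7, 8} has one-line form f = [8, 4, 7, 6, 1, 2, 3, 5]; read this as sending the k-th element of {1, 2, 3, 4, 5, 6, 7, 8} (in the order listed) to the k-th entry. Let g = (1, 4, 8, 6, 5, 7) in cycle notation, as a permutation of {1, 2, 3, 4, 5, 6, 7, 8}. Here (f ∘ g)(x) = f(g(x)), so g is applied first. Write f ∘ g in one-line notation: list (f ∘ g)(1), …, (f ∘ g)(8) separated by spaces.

Chase each element through g then f: 1 → 4 → 6; 2 → 2 → 4; 3 → 3 → 7; 4 → 8 → 5; 5 → 7 → 3; 6 → 5 → 1; 7 → 1 → 8; 8 → 6 → 2.
Collecting the images, f ∘ g = [6 4 7 5 3 1 8 2].

6 4 7 5 3 1 8 2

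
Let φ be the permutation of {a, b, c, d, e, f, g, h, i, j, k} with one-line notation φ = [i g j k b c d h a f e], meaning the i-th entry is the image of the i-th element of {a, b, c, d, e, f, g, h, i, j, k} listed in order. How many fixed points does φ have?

The fixed points (elements with φ(x) = x) are {h}, so there is 1.

1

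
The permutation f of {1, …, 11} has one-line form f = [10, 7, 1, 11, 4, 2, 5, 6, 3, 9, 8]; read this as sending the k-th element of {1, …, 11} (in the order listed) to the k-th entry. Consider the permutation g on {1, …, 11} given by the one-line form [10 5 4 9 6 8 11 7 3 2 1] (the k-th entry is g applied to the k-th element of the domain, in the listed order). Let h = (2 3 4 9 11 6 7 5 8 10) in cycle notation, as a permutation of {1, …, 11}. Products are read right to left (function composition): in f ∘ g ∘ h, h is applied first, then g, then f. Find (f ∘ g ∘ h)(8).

7

Apply the permutations in order: h(8) = 10, then g(10) = 2, then f(2) = 7. So (f ∘ g ∘ h)(8) = 7.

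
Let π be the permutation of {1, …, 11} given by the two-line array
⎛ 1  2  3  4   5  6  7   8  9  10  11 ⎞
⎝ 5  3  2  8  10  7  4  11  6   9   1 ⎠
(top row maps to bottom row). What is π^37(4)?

Tracing 4 → 8 → … returns to 4 after 9 steps, so 4 lies in a 9-cycle (1, 5, 10, 9, 6, 7, 4, 8, 11).
Since the cycle has length 9, π^37 acts on it the same as π^1 (37 mod 9 = 1).
Advancing 1 step from 4: 4 → 8.

8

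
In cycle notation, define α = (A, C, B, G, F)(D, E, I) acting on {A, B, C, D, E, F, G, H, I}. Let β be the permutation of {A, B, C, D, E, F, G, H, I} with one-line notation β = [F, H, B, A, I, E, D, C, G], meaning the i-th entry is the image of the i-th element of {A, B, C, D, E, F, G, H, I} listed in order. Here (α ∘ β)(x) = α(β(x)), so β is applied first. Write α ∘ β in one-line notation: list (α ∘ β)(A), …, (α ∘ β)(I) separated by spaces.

A H G C D I E B F

For each element, apply β then α: A → F → A; B → H → H; C → B → G; D → A → C; E → I → D; F → E → I; G → D → E; H → C → B; I → G → F.
Collecting the images, α ∘ β = [A H G C D I E B F].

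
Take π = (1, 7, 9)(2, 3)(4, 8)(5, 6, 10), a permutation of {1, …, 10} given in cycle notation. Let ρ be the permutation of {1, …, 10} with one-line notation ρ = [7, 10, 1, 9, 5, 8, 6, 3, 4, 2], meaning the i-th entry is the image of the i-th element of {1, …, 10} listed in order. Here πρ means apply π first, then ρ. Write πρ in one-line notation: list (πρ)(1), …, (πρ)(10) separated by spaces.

(πρ)(x) = ρ(π(x)). Computing each image: ρ(π(1)) = ρ(7) = 6, ρ(π(2)) = ρ(3) = 1, ρ(π(3)) = ρ(2) = 10, ρ(π(4)) = ρ(8) = 3, ρ(π(5)) = ρ(6) = 8, ρ(π(6)) = ρ(10) = 2, ρ(π(7)) = ρ(9) = 4, ρ(π(8)) = ρ(4) = 9, ρ(π(9)) = ρ(1) = 7, ρ(π(10)) = ρ(5) = 5.
Hence πρ = [6 1 10 3 8 2 4 9 7 5].

6 1 10 3 8 2 4 9 7 5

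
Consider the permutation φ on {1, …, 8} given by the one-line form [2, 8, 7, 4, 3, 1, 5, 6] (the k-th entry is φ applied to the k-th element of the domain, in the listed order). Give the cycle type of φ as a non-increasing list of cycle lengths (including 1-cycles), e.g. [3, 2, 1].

The disjoint cycles are (1 2 8 6)(3 7 5)(4), with lengths 4, 3, 1 in non-increasing order.

[4, 3, 1]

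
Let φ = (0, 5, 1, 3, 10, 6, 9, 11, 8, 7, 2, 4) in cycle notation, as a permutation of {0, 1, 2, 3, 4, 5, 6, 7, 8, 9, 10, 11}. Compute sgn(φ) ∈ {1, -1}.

-1

The cycle lengths are 12.
A cycle of length ℓ contributes ℓ−1 transpositions, so φ is a product of 11 transpositions — odd.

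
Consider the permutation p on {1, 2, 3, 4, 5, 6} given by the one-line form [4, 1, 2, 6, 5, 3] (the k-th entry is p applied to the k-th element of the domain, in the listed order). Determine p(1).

4

1 is element number 1 of the domain, and entry number 1 of the one-line form is 4, so p(1) = 4.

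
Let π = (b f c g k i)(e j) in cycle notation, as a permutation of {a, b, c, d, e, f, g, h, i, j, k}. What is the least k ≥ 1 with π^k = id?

6

The disjoint cycles have lengths 6, 2, 1, 1, 1.
The order of π is the least common multiple of its cycle lengths: lcm(6, 2) = 6.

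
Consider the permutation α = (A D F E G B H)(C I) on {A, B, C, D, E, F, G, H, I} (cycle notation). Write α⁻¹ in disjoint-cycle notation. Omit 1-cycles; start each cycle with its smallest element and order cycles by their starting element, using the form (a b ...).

(A H B G E F D)(C I)

The inverse reverses each cycle.
After reversing and putting each cycle's least element first, α⁻¹ = (A H B G E F D)(C I).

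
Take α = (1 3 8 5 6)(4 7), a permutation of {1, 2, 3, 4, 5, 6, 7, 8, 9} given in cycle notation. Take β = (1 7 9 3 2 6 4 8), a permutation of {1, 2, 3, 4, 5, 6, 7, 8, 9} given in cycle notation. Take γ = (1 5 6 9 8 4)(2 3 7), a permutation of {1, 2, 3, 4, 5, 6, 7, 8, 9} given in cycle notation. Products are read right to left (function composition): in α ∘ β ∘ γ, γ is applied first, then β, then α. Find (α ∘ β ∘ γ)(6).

Apply the permutations in order: γ(6) = 9, then β(9) = 3, then α(3) = 8. So (α ∘ β ∘ γ)(6) = 8.

8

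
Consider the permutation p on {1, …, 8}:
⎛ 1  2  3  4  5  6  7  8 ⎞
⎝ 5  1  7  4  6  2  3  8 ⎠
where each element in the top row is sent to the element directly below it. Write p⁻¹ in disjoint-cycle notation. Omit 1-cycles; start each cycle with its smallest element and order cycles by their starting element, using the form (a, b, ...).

(1, 2, 6, 5)(3, 7)

First write p in disjoint cycles: (1, 5, 6, 2)(3, 7).
The inverse reverses every cycle; in canonical form, p⁻¹ = (1, 2, 6, 5)(3, 7).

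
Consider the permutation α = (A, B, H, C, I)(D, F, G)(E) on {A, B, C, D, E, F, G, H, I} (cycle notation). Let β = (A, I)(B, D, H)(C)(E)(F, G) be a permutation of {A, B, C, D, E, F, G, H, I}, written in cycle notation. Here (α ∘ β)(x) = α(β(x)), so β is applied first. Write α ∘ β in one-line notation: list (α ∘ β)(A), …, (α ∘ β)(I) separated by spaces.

(α ∘ β)(x) = α(β(x)). Computing each image: α(β(A)) = α(I) = A, α(β(B)) = α(D) = F, α(β(C)) = α(C) = I, α(β(D)) = α(H) = C, α(β(E)) = α(E) = E, α(β(F)) = α(G) = D, α(β(G)) = α(F) = G, α(β(H)) = α(B) = H, α(β(I)) = α(A) = B.
Hence α ∘ β = [A F I C E D G H B].

A F I C E D G H B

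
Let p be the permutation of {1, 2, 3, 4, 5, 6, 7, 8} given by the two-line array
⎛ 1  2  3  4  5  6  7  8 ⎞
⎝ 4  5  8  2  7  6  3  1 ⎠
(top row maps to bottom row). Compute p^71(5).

7

Tracing 5 → 7 → … returns to 5 after 7 steps, so 5 lies in a 7-cycle (1 4 2 5 7 3 8).
Since the cycle has length 7, p^71 acts on it the same as p^1 (71 mod 7 = 1).
Stepping 1 place around the cycle: 5 → 7.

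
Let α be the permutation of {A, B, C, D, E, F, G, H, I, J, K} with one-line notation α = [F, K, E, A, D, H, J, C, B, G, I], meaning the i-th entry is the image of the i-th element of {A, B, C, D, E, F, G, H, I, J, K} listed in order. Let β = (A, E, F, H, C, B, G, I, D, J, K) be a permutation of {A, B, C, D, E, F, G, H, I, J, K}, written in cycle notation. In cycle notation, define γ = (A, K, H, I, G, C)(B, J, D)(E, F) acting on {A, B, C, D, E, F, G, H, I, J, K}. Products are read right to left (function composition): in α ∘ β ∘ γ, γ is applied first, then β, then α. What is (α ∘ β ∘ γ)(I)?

B

Chase I: γ(I) = G; β(G) = I; α(I) = B. Hence (α ∘ β ∘ γ)(I) = B.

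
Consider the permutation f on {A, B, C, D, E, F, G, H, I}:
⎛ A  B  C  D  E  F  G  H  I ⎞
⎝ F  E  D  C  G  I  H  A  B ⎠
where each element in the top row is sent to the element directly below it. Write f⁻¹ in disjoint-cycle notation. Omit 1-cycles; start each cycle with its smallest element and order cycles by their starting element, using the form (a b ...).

First write f in disjoint cycles: (A F I B E G H)(C D).
Reversing each cycle (and rotating so the smallest element leads) gives f⁻¹ = (A H G E B I F)(C D).

(A H G E B I F)(C D)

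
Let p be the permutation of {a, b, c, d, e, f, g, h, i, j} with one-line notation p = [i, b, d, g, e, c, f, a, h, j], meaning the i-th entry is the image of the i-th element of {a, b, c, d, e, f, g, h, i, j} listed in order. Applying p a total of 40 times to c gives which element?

c

Tracing c → d → … returns to c after 4 steps, so c lies in a 4-cycle (c, d, g, f).
Since the cycle has length 4, p^40 acts on it the same as p^0 (40 mod 4 = 0).
So p^40(c) = c.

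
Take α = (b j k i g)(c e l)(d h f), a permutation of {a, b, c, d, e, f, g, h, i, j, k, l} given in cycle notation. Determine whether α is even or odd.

even

The cycle lengths are 5, 3, 3, 1.
A cycle of length ℓ contributes ℓ−1 transpositions, so α is a product of 4 + 2 + 2 = 8 transpositions — even.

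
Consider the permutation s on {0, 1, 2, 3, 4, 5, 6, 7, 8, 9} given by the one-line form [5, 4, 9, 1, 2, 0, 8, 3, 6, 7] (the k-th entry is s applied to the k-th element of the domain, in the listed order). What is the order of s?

Writing s as disjoint cycles, the cycle lengths are 6, 2, 2.
The order is lcm(6, 2, 2) = 6.

6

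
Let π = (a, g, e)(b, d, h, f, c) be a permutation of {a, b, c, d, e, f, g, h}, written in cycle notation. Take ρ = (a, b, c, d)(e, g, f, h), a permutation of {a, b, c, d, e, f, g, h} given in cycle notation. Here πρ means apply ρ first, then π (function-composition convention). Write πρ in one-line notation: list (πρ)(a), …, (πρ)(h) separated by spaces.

d b h g e f c a

Chase each element through ρ then π: a → b → d; b → c → b; c → d → h; d → a → g; e → g → e; f → h → f; g → f → c; h → e → a.
So πρ in one-line form is d b h g e f c a.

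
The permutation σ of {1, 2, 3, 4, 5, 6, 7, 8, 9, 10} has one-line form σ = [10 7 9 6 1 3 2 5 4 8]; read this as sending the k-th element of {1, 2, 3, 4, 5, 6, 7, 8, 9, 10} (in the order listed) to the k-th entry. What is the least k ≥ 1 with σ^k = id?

4

Decomposing into disjoint cycles gives cycle lengths 4, 4, 2.
The order of σ is the least common multiple of its cycle lengths: lcm(4, 4, 2) = 4.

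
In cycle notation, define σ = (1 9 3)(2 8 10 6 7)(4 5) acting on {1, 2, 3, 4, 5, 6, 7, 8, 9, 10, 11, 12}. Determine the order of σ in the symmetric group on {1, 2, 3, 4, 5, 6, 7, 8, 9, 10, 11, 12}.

The cycle type of σ is (5, 3, 2, 1, 1).
The order is lcm(5, 3, 2) = 30.

30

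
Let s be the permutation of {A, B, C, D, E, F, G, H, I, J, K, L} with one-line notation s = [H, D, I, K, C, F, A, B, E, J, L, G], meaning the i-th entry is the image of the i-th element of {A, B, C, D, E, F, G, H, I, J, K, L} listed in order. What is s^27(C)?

Tracing C → I → … returns to C after 3 steps, so C lies in a 3-cycle (C I E).
On a 3-cycle, s^3 is the identity, so s^27 = s^0 there (27 ≡ 0 mod 3).
So s^27(C) = C.

C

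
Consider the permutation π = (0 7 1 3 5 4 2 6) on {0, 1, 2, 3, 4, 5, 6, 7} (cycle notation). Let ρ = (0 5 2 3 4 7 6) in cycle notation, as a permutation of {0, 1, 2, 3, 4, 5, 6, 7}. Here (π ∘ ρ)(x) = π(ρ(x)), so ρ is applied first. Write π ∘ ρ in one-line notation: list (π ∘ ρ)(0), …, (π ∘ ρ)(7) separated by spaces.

Chase each element through ρ then π: 0 → 5 → 4; 1 → 1 → 3; 2 → 3 → 5; 3 → 4 → 2; 4 → 7 → 1; 5 → 2 → 6; 6 → 0 → 7; 7 → 6 → 0.
Collecting the images, π ∘ ρ = [4 3 5 2 1 6 7 0].

4 3 5 2 1 6 7 0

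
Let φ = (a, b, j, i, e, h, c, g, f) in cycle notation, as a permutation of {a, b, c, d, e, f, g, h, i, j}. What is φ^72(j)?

j lies in the 9-cycle (a, b, j, i, e, h, c, g, f).
Powers repeat with period 9 on this cycle, and 72 mod 9 = 0, so φ^72(j) = φ^0(j).
So φ^72(j) = j.

j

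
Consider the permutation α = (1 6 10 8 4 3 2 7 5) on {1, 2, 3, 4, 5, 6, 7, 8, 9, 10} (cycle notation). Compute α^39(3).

5

3 lies in the 9-cycle (1 6 10 8 4 3 2 7 5).
Powers repeat with period 9 on this cycle, and 39 mod 9 = 3, so α^39(3) = α^3(3).
Stepping 3 places around the cycle: 3 → 2 → 7 → 5.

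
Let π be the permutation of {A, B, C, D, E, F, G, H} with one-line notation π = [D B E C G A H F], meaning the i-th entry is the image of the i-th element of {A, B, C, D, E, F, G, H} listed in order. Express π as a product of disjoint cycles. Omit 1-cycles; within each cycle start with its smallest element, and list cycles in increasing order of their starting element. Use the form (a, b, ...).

Start at A and follow images: A → D → C → E → G → H → F → A, giving the cycle (A, D, C, E, G, H, F).
Continuing from each remaining unvisited element yields (A, D, C, E, G, H, F).

(A, D, C, E, G, H, F)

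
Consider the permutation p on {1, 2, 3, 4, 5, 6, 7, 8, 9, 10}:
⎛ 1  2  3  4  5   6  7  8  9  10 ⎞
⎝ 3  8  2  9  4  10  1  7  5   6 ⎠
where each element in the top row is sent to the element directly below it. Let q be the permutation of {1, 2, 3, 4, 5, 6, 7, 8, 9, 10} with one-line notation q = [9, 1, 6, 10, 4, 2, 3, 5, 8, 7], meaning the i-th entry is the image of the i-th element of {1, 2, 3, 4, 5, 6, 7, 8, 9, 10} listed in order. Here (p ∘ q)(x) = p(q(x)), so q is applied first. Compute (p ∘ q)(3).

(p ∘ q)(3) = p(q(3)). q(3) = 6, then p(6) = 10. So (p ∘ q)(3) = 10.

10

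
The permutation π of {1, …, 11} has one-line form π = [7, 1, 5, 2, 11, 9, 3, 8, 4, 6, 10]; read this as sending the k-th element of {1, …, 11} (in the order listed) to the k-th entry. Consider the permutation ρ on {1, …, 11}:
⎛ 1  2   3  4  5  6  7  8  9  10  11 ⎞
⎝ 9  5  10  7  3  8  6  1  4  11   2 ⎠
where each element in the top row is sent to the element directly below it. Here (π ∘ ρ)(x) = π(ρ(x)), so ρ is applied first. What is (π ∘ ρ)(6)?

8

ρ(6) = 8, then π(8) = 8; composing gives (π ∘ ρ)(6) = 8.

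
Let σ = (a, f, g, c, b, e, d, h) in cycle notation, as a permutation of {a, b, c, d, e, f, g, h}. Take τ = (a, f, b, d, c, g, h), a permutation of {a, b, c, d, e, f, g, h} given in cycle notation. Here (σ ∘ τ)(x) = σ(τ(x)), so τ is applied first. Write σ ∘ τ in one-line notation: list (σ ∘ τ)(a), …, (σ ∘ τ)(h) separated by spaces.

g h c b d e a f

Chase each element through τ then σ: a → f → g; b → d → h; c → g → c; d → c → b; e → e → d; f → b → e; g → h → a; h → a → f.
So σ ∘ τ in one-line form is g h c b d e a f.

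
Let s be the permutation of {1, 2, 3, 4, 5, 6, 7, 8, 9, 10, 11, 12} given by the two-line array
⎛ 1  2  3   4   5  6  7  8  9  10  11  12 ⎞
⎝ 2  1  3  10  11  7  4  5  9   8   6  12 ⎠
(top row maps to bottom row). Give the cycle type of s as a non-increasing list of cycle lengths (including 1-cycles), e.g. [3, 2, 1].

The disjoint cycles are (1, 2)(3)(4, 10, 8, 5, 11, 6, 7)(9)(12), with lengths 7, 2, 1, 1, 1 in non-increasing order.

[7, 2, 1, 1, 1]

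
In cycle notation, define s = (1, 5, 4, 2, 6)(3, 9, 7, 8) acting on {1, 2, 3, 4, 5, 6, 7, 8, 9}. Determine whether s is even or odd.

odd

The cycle lengths are 5, 4.
A cycle is odd iff its length is even; s has 1 even-length cycle, so sgn(s) = (−1)^1 and s is odd.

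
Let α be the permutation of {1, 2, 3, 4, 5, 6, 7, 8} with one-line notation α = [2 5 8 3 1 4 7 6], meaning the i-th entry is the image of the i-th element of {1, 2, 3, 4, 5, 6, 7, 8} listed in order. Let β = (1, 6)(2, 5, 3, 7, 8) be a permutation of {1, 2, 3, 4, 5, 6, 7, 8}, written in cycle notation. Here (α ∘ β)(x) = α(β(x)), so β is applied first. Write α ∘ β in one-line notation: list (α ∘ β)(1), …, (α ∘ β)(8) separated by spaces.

(α ∘ β)(x) = α(β(x)). Computing each image: α(β(1)) = α(6) = 4, α(β(2)) = α(5) = 1, α(β(3)) = α(7) = 7, α(β(4)) = α(4) = 3, α(β(5)) = α(3) = 8, α(β(6)) = α(1) = 2, α(β(7)) = α(8) = 6, α(β(8)) = α(2) = 5.
Hence α ∘ β = [4 1 7 3 8 2 6 5].

4 1 7 3 8 2 6 5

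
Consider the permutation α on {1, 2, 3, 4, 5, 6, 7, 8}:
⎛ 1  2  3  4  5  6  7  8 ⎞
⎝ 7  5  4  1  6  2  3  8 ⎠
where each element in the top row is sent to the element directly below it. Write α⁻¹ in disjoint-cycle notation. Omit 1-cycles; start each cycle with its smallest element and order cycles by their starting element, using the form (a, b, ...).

First write α in disjoint cycles: (1, 7, 3, 4)(2, 5, 6).
The inverse reverses every cycle; in canonical form, α⁻¹ = (1, 4, 3, 7)(2, 6, 5).

(1, 4, 3, 7)(2, 6, 5)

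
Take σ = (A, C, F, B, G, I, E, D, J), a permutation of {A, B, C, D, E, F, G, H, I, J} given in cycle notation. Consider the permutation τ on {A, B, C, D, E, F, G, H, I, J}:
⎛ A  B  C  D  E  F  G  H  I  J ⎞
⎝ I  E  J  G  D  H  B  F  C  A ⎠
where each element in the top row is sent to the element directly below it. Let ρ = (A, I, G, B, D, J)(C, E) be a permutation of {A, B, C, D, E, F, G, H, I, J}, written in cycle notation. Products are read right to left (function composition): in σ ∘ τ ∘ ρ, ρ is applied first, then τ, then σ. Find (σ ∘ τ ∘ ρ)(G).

D

(σ ∘ τ ∘ ρ)(G) = σ(τ(ρ(G))). ρ(G) = B, then τ(B) = E, then σ(E) = D, so the result is D.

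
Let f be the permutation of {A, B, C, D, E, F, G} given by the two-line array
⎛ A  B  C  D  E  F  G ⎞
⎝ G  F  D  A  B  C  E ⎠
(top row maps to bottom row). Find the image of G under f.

E

The entry below G in the array is E, so f(G) = E.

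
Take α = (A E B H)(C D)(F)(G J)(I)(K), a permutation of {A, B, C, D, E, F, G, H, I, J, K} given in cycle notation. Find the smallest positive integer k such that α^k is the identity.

The cycle type of α is (4, 2, 2, 1, 1, 1).
The order is lcm(4, 2, 2) = 4.

4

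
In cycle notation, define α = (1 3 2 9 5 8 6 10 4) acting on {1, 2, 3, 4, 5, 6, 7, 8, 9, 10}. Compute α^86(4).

5

4 lies in the 9-cycle (1 3 2 9 5 8 6 10 4).
Powers repeat with period 9 on this cycle, and 86 mod 9 = 5, so α^86(4) = α^5(4).
Stepping 5 places around the cycle: 4 → 1 → 3 → 2 → 9 → 5.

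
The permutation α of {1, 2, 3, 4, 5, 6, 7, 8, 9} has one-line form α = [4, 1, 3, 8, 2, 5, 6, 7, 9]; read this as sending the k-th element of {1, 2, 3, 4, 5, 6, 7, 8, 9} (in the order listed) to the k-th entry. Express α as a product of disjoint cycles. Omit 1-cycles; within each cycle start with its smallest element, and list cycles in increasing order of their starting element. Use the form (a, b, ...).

Iterating α from 1 gives 1 → 4 → 8 → 7 → 6 → 5 → 2 → 1; that is the 7-cycle (1, 4, 8, 7, 6, 5, 2).
Continuing from each remaining unvisited element yields (1, 4, 8, 7, 6, 5, 2).

(1, 4, 8, 7, 6, 5, 2)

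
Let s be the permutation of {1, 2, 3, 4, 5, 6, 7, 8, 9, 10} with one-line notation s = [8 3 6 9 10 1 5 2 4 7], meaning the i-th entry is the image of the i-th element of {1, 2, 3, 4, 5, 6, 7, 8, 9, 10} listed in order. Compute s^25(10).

Tracing 10 → 7 → … returns to 10 after 3 steps, so 10 lies in a 3-cycle (5, 10, 7).
On a 3-cycle, s^3 is the identity, so s^25 = s^1 there (25 ≡ 1 mod 3).
Stepping 1 place around the cycle: 10 → 7.

7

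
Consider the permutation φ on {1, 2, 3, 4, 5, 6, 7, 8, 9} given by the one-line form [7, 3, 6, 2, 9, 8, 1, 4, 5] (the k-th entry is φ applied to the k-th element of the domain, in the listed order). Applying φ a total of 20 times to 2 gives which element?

Tracing 2 → 3 → … returns to 2 after 5 steps, so 2 lies in a 5-cycle (2, 3, 6, 8, 4).
On a 5-cycle, φ^5 is the identity, so φ^20 = φ^0 there (20 ≡ 0 mod 5).
So φ^20(2) = 2.

2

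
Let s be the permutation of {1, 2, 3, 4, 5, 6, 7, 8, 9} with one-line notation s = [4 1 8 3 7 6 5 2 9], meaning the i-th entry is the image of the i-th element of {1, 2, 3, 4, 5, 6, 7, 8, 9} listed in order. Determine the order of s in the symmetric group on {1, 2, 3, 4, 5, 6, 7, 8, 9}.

10

The disjoint-cycle form of s has cycle lengths 5, 2, 1, 1.
The order of s is the least common multiple of its cycle lengths: lcm(5, 2) = 10.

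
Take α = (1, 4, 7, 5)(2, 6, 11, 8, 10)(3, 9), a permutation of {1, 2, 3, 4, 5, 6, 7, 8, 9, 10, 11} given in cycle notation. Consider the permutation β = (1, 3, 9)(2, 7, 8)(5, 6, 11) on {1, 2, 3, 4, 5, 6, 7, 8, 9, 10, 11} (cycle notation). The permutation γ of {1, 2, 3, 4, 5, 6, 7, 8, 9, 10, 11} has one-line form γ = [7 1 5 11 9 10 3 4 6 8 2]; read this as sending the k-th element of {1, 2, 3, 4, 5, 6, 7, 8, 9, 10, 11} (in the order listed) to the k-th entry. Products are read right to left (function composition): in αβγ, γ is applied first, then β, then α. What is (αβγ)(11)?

5

Chase 11: γ(11) = 2; β(2) = 7; α(7) = 5. Hence (αβγ)(11) = 5.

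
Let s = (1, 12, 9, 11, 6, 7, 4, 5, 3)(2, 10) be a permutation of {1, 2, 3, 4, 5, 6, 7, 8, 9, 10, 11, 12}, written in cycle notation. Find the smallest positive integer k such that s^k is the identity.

The disjoint cycles have lengths 9, 2, 1.
Since disjoint cycles commute, ord(s) = lcm(9, 2) = 18.

18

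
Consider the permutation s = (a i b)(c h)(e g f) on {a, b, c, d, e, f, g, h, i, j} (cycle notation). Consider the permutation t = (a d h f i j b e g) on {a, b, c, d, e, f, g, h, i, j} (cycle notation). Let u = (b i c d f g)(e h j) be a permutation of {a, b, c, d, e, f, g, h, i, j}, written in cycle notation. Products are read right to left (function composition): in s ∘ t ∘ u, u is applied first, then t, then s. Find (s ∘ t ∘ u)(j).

Chase j: u(j) = e; t(e) = g; s(g) = f. Hence (s ∘ t ∘ u)(j) = f.

f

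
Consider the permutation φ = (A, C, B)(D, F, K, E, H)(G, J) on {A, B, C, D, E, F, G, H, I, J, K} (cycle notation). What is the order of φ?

30

The cycle type of φ is (5, 3, 2, 1).
Since disjoint cycles commute, ord(φ) = lcm(5, 3, 2) = 30.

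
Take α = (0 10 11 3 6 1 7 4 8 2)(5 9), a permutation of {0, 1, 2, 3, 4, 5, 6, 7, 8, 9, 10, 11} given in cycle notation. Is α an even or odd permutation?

even

The cycle lengths are 10, 2.
A cycle is odd iff its length is even; α has 2 even-length cycles, so sgn(α) = (−1)^2 and α is even.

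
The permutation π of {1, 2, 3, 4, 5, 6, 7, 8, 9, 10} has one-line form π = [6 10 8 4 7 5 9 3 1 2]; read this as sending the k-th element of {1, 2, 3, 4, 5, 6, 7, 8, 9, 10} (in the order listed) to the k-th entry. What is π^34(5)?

Tracing 5 → 7 → … returns to 5 after 5 steps, so 5 lies in a 5-cycle (1 6 5 7 9).
Powers repeat with period 5 on this cycle, and 34 mod 5 = 4, so π^34(5) = π^4(5).
Advancing 4 steps from 5: 5 → 7 → 9 → 1 → 6.

6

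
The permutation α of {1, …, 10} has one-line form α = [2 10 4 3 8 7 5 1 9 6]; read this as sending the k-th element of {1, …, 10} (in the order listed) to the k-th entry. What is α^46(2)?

5

Tracing 2 → 10 → … returns to 2 after 7 steps, so 2 lies in a 7-cycle (1, 2, 10, 6, 7, 5, 8).
Powers repeat with period 7 on this cycle, and 46 mod 7 = 4, so α^46(2) = α^4(2).
Stepping 4 places around the cycle: 2 → 10 → 6 → 7 → 5.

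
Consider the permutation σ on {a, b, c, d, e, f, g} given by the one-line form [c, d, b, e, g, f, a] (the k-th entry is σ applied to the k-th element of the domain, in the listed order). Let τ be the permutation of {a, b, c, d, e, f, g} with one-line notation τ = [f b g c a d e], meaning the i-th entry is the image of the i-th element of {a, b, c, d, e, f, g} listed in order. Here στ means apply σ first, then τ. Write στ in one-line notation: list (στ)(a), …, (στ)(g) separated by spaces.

For each element, apply σ then τ: a → c → g; b → d → c; c → b → b; d → e → a; e → g → e; f → f → d; g → a → f.
So στ in one-line form is g c b a e d f.

g c b a e d f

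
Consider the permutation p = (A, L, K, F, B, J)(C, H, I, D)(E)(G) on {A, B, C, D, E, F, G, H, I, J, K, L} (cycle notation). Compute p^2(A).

K

A lies in the 6-cycle (A, L, K, F, B, J).
Advancing 2 steps from A: A → L → K.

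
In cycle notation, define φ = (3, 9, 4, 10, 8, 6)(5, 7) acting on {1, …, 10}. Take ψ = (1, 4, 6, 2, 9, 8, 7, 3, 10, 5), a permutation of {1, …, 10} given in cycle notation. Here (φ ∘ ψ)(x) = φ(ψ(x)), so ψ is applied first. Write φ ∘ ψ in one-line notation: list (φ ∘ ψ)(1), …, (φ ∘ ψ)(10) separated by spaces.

10 4 8 3 1 2 9 5 6 7

For each element, apply ψ then φ: 1 → 4 → 10; 2 → 9 → 4; 3 → 10 → 8; 4 → 6 → 3; 5 → 1 → 1; 6 → 2 → 2; 7 → 3 → 9; 8 → 7 → 5; 9 → 8 → 6; 10 → 5 → 7.
Collecting the images, φ ∘ ψ = [10 4 8 3 1 2 9 5 6 7].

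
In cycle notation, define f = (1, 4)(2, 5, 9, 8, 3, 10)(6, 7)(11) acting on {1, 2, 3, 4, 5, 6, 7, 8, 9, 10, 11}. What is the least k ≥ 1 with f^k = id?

The disjoint cycles have lengths 6, 2, 2, 1.
Since disjoint cycles commute, ord(f) = lcm(6, 2, 2) = 6.

6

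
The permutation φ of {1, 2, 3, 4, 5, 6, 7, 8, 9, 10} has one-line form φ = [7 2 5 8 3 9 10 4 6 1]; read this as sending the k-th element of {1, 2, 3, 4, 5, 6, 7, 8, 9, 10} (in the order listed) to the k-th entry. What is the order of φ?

Writing φ as disjoint cycles, the cycle lengths are 3, 2, 2, 2, 1.
The order of φ is the least common multiple of its cycle lengths: lcm(3, 2, 2, 2) = 6.

6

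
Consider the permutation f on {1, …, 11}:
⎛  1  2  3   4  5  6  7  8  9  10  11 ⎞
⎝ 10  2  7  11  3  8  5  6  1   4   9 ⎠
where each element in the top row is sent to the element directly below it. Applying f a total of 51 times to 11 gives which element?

Tracing 11 → 9 → … returns to 11 after 5 steps, so 11 lies in a 5-cycle (1, 10, 4, 11, 9).
On a 5-cycle, f^5 is the identity, so f^51 = f^1 there (51 ≡ 1 mod 5).
Advancing 1 step from 11: 11 → 9.

9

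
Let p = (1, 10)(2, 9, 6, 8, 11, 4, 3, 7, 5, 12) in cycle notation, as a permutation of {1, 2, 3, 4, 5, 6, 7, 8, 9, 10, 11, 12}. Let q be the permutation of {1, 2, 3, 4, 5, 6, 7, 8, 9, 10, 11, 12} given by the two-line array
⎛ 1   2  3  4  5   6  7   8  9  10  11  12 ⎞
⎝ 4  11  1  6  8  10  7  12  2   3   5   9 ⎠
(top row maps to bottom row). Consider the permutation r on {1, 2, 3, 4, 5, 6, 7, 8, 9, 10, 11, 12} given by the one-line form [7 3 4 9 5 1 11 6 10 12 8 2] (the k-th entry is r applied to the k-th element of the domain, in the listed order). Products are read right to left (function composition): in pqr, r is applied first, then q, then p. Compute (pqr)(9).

Apply the permutations in order: r(9) = 10, then q(10) = 3, then p(3) = 7. So (pqr)(9) = 7.

7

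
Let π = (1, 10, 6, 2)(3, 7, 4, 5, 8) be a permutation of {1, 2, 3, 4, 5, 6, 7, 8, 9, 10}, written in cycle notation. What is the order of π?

20

The disjoint cycles have lengths 5, 4, 1.
The order is lcm(5, 4) = 20.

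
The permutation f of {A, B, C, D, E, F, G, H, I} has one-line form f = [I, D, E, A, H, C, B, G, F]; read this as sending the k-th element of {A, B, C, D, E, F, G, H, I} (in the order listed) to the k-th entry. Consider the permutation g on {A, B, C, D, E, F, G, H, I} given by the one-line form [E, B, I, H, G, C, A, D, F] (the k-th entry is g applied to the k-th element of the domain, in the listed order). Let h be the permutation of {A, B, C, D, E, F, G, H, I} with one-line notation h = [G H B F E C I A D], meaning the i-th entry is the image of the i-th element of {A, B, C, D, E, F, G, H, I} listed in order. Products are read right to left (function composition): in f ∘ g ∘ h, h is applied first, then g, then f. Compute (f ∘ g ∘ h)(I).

Apply the permutations in order: h(I) = D, then g(D) = H, then f(H) = G. So (f ∘ g ∘ h)(I) = G.

G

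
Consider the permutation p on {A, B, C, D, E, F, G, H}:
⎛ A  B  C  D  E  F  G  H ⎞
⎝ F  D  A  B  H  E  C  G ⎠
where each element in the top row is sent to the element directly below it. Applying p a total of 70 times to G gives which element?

E

Tracing G → C → … returns to G after 6 steps, so G lies in a 6-cycle (A F E H G C).
On a 6-cycle, p^6 is the identity, so p^70 = p^4 there (70 ≡ 4 mod 6).
Stepping 4 places around the cycle: G → C → A → F → E.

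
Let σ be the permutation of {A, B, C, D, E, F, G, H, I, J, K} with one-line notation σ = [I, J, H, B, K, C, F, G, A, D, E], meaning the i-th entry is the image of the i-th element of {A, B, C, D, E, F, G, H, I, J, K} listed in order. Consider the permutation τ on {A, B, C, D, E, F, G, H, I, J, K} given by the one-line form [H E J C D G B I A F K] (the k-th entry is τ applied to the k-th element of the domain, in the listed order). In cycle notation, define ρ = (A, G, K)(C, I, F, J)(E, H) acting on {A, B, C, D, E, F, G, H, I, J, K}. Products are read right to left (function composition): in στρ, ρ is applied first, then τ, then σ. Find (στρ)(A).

Apply the permutations in order: ρ(A) = G, then τ(G) = B, then σ(B) = J. So (στρ)(A) = J.

J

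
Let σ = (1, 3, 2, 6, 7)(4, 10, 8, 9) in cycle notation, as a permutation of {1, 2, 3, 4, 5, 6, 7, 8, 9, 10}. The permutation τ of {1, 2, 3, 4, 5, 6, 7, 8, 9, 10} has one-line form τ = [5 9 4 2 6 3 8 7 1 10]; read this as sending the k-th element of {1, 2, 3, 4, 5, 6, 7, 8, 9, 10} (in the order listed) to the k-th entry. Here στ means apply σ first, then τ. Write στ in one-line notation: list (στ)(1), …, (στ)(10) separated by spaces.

Chase each element through σ then τ: 1 → 3 → 4; 2 → 6 → 3; 3 → 2 → 9; 4 → 10 → 10; 5 → 5 → 6; 6 → 7 → 8; 7 → 1 → 5; 8 → 9 → 1; 9 → 4 → 2; 10 → 8 → 7.
So στ in one-line form is 4 3 9 10 6 8 5 1 2 7.

4 3 9 10 6 8 5 1 2 7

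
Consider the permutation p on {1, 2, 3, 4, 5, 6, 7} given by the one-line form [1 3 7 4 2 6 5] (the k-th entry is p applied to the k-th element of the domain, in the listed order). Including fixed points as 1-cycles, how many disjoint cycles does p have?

4

The cycle decomposition is (1)(2 3 7 5)(4)(6), which has 4 cycles (counting 1-cycles).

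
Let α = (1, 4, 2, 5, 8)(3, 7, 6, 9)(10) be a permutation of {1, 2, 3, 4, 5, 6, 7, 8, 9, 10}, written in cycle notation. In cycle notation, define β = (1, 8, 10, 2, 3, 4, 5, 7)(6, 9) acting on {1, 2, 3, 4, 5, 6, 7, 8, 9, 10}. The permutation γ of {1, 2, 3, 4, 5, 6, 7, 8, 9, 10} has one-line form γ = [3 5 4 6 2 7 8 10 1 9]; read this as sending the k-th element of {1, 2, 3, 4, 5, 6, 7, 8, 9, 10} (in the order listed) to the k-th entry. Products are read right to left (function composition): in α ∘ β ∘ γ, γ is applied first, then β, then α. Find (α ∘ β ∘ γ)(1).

2

Apply the permutations in order: γ(1) = 3, then β(3) = 4, then α(4) = 2. So (α ∘ β ∘ γ)(1) = 2.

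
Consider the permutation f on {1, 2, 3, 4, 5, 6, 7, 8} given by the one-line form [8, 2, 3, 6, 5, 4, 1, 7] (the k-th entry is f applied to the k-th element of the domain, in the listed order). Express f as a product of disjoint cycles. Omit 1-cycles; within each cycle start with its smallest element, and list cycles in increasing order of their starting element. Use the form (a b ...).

(1 8 7)(4 6)

From 1: 1 → 8 → 7 → 1, closing the cycle (1 8 7).
Repeating from the next unused element and collecting all non-trivial cycles gives (1 8 7)(4 6).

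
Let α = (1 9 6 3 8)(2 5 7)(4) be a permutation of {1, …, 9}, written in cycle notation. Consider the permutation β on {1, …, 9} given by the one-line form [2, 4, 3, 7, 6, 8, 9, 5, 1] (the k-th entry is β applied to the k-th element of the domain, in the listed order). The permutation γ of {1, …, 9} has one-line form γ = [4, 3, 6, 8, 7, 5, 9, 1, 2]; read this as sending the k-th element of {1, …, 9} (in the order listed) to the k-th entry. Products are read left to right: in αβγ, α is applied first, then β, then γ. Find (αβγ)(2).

5

Chase 2: α(2) = 5; β(5) = 6; γ(6) = 5. Hence (αβγ)(2) = 5.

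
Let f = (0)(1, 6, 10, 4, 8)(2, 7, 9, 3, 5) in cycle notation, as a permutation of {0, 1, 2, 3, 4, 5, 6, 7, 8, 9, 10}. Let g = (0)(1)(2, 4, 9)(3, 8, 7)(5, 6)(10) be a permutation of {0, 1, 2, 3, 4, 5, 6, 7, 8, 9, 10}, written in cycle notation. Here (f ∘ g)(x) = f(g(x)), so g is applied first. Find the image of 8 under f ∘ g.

g(8) = 7, then f(7) = 9; composing gives (f ∘ g)(8) = 9.

9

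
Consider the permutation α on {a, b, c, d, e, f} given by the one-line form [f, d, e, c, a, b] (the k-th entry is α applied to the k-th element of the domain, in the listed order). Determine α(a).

f

a is element number 1 of the domain, and entry number 1 of the one-line form is f, so α(a) = f.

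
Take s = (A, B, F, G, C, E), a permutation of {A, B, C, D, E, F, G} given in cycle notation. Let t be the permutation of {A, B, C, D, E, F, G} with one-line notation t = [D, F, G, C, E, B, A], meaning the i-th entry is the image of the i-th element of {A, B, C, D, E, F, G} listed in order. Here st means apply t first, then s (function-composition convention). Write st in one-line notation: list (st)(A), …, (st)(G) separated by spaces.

(st)(x) = s(t(x)). Computing each image: s(t(A)) = s(D) = D, s(t(B)) = s(F) = G, s(t(C)) = s(G) = C, s(t(D)) = s(C) = E, s(t(E)) = s(E) = A, s(t(F)) = s(B) = F, s(t(G)) = s(A) = B.
Hence st = [D G C E A F B].

D G C E A F B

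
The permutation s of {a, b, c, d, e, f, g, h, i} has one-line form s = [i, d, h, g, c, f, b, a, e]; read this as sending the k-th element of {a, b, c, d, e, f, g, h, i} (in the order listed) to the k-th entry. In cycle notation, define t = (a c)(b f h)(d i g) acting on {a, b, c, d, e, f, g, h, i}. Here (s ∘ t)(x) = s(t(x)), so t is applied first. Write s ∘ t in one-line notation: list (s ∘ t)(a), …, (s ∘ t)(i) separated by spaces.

h f i e c a g d b

(s ∘ t)(x) = s(t(x)). Computing each image: s(t(a)) = s(c) = h, s(t(b)) = s(f) = f, s(t(c)) = s(a) = i, s(t(d)) = s(i) = e, s(t(e)) = s(e) = c, s(t(f)) = s(h) = a, s(t(g)) = s(d) = g, s(t(h)) = s(b) = d, s(t(i)) = s(g) = b.
Hence s ∘ t = [h f i e c a g d b].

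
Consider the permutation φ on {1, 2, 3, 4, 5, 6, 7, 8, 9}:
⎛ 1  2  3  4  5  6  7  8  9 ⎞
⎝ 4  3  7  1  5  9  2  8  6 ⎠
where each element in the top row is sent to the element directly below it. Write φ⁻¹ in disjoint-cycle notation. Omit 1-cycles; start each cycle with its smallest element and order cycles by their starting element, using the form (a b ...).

The cycle decomposition of φ is (1 4)(2 3 7)(6 9).
The inverse reverses every cycle; in canonical form, φ⁻¹ = (1 4)(2 7 3)(6 9).

(1 4)(2 7 3)(6 9)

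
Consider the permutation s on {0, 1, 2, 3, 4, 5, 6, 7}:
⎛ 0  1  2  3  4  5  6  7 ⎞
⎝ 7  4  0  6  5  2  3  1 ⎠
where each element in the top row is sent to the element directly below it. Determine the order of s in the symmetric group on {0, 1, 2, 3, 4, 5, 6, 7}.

6

Decomposing into disjoint cycles gives cycle lengths 6, 2.
The order of s is the least common multiple of its cycle lengths: lcm(6, 2) = 6.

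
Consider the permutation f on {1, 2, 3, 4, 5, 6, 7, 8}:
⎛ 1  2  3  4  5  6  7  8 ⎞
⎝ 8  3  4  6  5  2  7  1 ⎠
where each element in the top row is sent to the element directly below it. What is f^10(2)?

4

Tracing 2 → 3 → … returns to 2 after 4 steps, so 2 lies in a 4-cycle (2 3 4 6).
On a 4-cycle, f^4 is the identity, so f^10 = f^2 there (10 ≡ 2 mod 4).
Stepping 2 places around the cycle: 2 → 3 → 4.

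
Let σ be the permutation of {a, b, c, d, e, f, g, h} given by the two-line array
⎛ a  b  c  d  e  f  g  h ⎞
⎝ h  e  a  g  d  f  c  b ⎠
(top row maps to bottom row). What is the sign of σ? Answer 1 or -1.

In disjoint-cycle form the cycle lengths are 7, 1.
A cycle is odd iff its length is even; σ has 0 even-length cycles, so sgn(σ) = (−1)^0 and σ is even.

1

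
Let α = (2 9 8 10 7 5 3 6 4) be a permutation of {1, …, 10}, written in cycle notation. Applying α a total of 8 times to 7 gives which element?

7 lies in the 9-cycle (2 9 8 10 7 5 3 6 4).
Advancing 8 steps from 7: 7 → 5 → 3 → 6 → 4 → 2 → 9 → 8 → 10.

10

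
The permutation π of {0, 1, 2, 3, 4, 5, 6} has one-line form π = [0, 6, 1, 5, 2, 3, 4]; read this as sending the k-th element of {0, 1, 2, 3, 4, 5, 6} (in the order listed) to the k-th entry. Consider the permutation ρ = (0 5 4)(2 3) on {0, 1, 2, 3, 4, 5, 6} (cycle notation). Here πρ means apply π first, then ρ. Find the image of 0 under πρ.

π(0) = 0, then ρ(0) = 5; composing gives (πρ)(0) = 5.

5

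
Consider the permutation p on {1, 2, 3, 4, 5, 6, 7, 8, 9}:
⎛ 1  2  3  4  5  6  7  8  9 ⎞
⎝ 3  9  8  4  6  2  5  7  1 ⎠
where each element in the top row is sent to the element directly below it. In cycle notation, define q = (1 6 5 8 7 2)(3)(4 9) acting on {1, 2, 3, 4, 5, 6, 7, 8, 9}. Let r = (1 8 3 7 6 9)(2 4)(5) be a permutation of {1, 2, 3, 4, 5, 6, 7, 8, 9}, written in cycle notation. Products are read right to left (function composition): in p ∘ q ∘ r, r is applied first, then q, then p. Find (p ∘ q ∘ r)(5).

7

(p ∘ q ∘ r)(5) = p(q(r(5))). r(5) = 5, then q(5) = 8, then p(8) = 7, so the result is 7.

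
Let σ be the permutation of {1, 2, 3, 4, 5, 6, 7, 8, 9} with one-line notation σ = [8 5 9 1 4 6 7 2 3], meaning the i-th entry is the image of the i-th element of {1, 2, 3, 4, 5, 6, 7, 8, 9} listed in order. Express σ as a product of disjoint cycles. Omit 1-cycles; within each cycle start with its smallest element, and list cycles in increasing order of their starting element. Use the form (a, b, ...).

Iterating σ from 1 gives 1 → 8 → 2 → 5 → 4 → 1; that is the 5-cycle (1, 8, 2, 5, 4).
Continuing from each remaining unvisited element yields (1, 8, 2, 5, 4)(3, 9).

(1, 8, 2, 5, 4)(3, 9)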